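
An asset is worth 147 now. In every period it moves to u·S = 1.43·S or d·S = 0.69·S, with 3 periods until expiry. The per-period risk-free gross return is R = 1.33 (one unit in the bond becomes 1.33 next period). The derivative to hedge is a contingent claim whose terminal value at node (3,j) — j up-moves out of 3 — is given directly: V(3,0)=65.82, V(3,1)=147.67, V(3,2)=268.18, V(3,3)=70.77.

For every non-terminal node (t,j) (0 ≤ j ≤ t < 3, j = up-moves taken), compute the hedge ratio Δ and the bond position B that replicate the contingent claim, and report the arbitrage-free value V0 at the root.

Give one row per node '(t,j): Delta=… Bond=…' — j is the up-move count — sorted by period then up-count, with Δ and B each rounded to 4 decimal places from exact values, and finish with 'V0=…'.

Risk-neutral probability p* = (R−d)/(u−d) = (1.33−0.69)/(1.43−0.69) = 0.8649.
Terminal payoffs: V(3,0)=65.8200, V(3,1)=147.6700, V(3,2)=268.1800, V(3,3)=70.7700
(2,0): S=69.9867. Δ = (V_up−V_dn)/(S_up−S_dn) = (147.6700−65.8200)/(100.0810−48.2908) = 1.5804. V = [p*·147.6700 + (1−p*)·65.8200]/1.33 = 102.7137. B = V − Δ·S = -7.8944.
(2,1): S=145.0449. Δ = (V_up−V_dn)/(S_up−S_dn) = (268.1800−147.6700)/(207.4142−100.0810) = 1.1228. V = [p*·268.1800 + (1−p*)·147.6700]/1.33 = 189.3946. B = V − Δ·S = 26.5433.
(2,2): S=300.6003. Δ = (V_up−V_dn)/(S_up−S_dn) = (70.7700−268.1800)/(429.8584−207.4142) = -0.8875. V = [p*·70.7700 + (1−p*)·268.1800]/1.33 = 73.2684. B = V − Δ·S = 340.0387.
(1,0): S=101.4300. Δ = (V_up−V_dn)/(S_up−S_dn) = (189.3946−102.7137)/(145.0449−69.9867) = 1.1548. V = [p*·189.3946 + (1−p*)·102.7137]/1.33 = 133.5947. B = V − Δ·S = 16.4583.
(1,1): S=210.2100. Δ = (V_up−V_dn)/(S_up−S_dn) = (73.2684−189.3946)/(300.6003−145.0449) = -0.7465. V = [p*·73.2684 + (1−p*)·189.3946]/1.33 = 66.8881. B = V − Δ·S = 223.8154.
(0,0): S=147.0000. Δ = (V_up−V_dn)/(S_up−S_dn) = (66.8881−133.5947)/(210.2100−101.4300) = -0.6132. V = [p*·66.8881 + (1−p*)·133.5947]/1.33 = 57.0696. B = V − Δ·S = 147.2137.
Check: Δ(0,0)·S0 + B(0,0) = 57.0696 = V0.

(0,0): Delta=-0.6132 Bond=147.2137
(1,0): Delta=1.1548 Bond=16.4583
(1,1): Delta=-0.7465 Bond=223.8154
(2,0): Delta=1.5804 Bond=-7.8944
(2,1): Delta=1.1228 Bond=26.5433
(2,2): Delta=-0.8875 Bond=340.0387
V0=57.0696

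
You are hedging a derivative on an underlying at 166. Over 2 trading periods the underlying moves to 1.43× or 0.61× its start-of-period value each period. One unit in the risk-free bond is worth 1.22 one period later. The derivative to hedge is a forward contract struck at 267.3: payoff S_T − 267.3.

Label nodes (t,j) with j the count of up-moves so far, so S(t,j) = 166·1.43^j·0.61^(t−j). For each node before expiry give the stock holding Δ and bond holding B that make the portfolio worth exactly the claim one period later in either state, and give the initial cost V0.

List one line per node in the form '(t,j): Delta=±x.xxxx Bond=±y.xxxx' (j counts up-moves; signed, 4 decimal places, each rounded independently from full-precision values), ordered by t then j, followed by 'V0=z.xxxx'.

No-arbitrage ⇒ martingale measure with p* = (R−d)/(u−d) = 0.7439.
Terminal payoffs: V(2,0)=-205.5314, V(2,1)=-122.4982, V(2,2)=72.1534
Node (1,0) S=101.2600: V=(p*·-122.4982+(1−p*)·-205.5314)/1.22=-117.8384; Δ=(-122.4982−-205.5314)/(144.8018−61.7686)=1.0000; B=V−Δ·S=-219.0984
Node (1,1) S=237.3800: V=(p*·72.1534+(1−p*)·-122.4982)/1.22=18.2816; Δ=(72.1534−-122.4982)/(339.4534−144.8018)=1.0000; B=V−Δ·S=-219.0984
Node (0,0) S=166.0000: V=(p*·18.2816+(1−p*)·-117.8384)/1.22=-13.5888; Δ=(18.2816−-117.8384)/(237.3800−101.2600)=1.0000; B=V−Δ·S=-179.5888
Check: Δ(0,0)·S0 + B(0,0) = -13.5888 = V0.

(0,0): Delta=1.0000 Bond=-179.5888
(1,0): Delta=1.0000 Bond=-219.0984
(1,1): Delta=1.0000 Bond=-219.0984
V0=-13.5888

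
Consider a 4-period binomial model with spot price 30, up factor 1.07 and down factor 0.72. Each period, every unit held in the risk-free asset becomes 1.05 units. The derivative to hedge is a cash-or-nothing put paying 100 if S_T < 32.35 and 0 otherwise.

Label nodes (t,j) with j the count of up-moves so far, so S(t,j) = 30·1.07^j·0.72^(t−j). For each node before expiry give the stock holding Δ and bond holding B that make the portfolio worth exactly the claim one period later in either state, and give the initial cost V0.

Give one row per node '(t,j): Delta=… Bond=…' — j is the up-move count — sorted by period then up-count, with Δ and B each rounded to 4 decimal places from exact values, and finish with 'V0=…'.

Since d<R<u, set p* = (R−d)/(u−d) = 0.9429; price each node as the discounted p*-expectation of its children.
Terminal values V(4,·): V(4,0)=100.0000, V(4,1)=100.0000, V(4,2)=100.0000, V(4,3)=100.0000, V(4,4)=0.0000
  t=3,j=0: stock 11.1974 → up 11.9813 (V=100.0000), down 8.0622 (V=100.0000). Price 95.2381; hedge Δ=0.0000, bond B=95.2381.
  t=3,j=1: stock 16.6406 → up 17.8055 (V=100.0000), down 11.9813 (V=100.0000). Price 95.2381; hedge Δ=0.0000, bond B=95.2381.
  t=3,j=2: stock 24.7298 → up 26.4609 (V=100.0000), down 17.8055 (V=100.0000). Price 95.2381; hedge Δ=0.0000, bond B=95.2381.
  t=3,j=3: stock 36.7513 → up 39.3239 (V=0.0000), down 26.4609 (V=100.0000). Price 5.4422; hedge Δ=-7.7743, bond B=291.1565.
  t=2,j=0: stock 15.5520 → up 16.6406 (V=95.2381), down 11.1974 (V=95.2381). Price 90.7029; hedge Δ=0.0000, bond B=90.7029.
  t=2,j=1: stock 23.1120 → up 24.7298 (V=95.2381), down 16.6406 (V=95.2381). Price 90.7029; hedge Δ=0.0000, bond B=90.7029.
  t=2,j=2: stock 34.3470 → up 36.7513 (V=5.4422), down 24.7298 (V=95.2381). Price 10.0699; hedge Δ=-7.4696, bond B=266.6296.
  t=1,j=0: stock 21.6000 → up 23.1120 (V=90.7029), down 15.5520 (V=90.7029). Price 86.3838; hedge Δ=0.0000, bond B=86.3838.
  t=1,j=1: stock 32.1000 → up 34.3470 (V=10.0699), down 23.1120 (V=90.7029). Price 13.9786; hedge Δ=-7.1770, bond B=244.3588.
  t=0,j=0: stock 30.0000 → up 32.1000 (V=13.9786), down 21.6000 (V=86.3838). Price 17.2533; hedge Δ=-6.8957, bond B=224.1253.
Check: Δ(0,0)·S0 + B(0,0) = 17.2533 = V0.

(0,0): Delta=-6.8957 Bond=224.1253
(1,0): Delta=0.0000 Bond=86.3838
(1,1): Delta=-7.1770 Bond=244.3588
(2,0): Delta=0.0000 Bond=90.7029
(2,1): Delta=0.0000 Bond=90.7029
(2,2): Delta=-7.4696 Bond=266.6296
(3,0): Delta=0.0000 Bond=95.2381
(3,1): Delta=0.0000 Bond=95.2381
(3,2): Delta=0.0000 Bond=95.2381
(3,3): Delta=-7.7743 Bond=291.1565
V0=17.2533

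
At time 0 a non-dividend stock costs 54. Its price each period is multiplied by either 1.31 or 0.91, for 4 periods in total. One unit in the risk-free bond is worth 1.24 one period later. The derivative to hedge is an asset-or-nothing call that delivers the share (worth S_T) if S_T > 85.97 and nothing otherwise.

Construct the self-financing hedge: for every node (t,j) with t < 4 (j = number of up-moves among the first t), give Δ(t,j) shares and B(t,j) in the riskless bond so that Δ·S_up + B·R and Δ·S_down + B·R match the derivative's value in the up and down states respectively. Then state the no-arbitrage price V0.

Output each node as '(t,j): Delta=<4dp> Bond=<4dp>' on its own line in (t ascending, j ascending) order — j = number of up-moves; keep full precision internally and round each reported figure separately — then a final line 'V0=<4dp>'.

(0,0): Delta=1.6206 Bond=-37.9849
(1,0): Delta=2.4878 Bond=-89.7167
(1,1): Delta=1.4928 Bond=-38.0616
(2,0): Delta=0.0000 Bond=0.0000
(2,1): Delta=2.8544 Bond=-134.8469
(2,2): Delta=1.2922 Bond=-28.6039
(3,0): Delta=0.0000 Bond=0.0000
(3,1): Delta=0.0000 Bond=0.0000
(3,2): Delta=3.2750 Bond=-202.6790
(3,3): Delta=1.0000 Bond=0.0000
V0=49.5271

No-arbitrage ⇒ martingale measure with p* = (R−d)/(u−d) = 0.8250.
Terminal values V(4,·): V(4,0)=0.0000, V(4,1)=0.0000, V(4,2)=0.0000, V(4,3)=110.4712, V(4,4)=159.0300
Node (3,0) S=40.6928: V=(p*·0.0000+(1−p*)·0.0000)/1.24=0.0000; Δ=(0.0000−0.0000)/(53.3076−37.0305)=0.0000; B=V−Δ·S=0.0000
Node (3,1) S=58.5798: V=(p*·0.0000+(1−p*)·0.0000)/1.24=0.0000; Δ=(0.0000−0.0000)/(76.7395−53.3076)=0.0000; B=V−Δ·S=0.0000
Node (3,2) S=84.3292: V=(p*·110.4712+(1−p*)·0.0000)/1.24=73.4990; Δ=(110.4712−0.0000)/(110.4712−76.7395)=3.2750; B=V−Δ·S=-202.6790
Node (3,3) S=121.3969: V=(p*·159.0300+(1−p*)·110.4712)/1.24=121.3969; Δ=(159.0300−110.4712)/(159.0300−110.4712)=1.0000; B=V−Δ·S=0.0000
Node (2,0) S=44.7174: V=(p*·0.0000+(1−p*)·0.0000)/1.24=0.0000; Δ=(0.0000−0.0000)/(58.5798−40.6928)=0.0000; B=V−Δ·S=0.0000
Node (2,1) S=64.3734: V=(p*·73.4990+(1−p*)·0.0000)/1.24=48.9005; Δ=(73.4990−0.0000)/(84.3292−58.5798)=2.8544; B=V−Δ·S=-134.8469
Node (2,2) S=92.6694: V=(p*·121.3969+(1−p*)·73.4990)/1.24=91.1409; Δ=(121.3969−73.4990)/(121.3969−84.3292)=1.2922; B=V−Δ·S=-28.6039
Node (1,0) S=49.1400: V=(p*·48.9005+(1−p*)·0.0000)/1.24=32.5346; Δ=(48.9005−0.0000)/(64.3734−44.7174)=2.4878; B=V−Δ·S=-89.7167
Node (1,1) S=70.7400: V=(p*·91.1409+(1−p*)·48.9005)/1.24=67.5394; Δ=(91.1409−48.9005)/(92.6694−64.3734)=1.4928; B=V−Δ·S=-38.0616
Node (0,0) S=54.0000: V=(p*·67.5394+(1−p*)·32.5346)/1.24=49.5271; Δ=(67.5394−32.5346)/(70.7400−49.1400)=1.6206; B=V−Δ·S=-37.9849
The time-0 hedge costs 49.5271, which is the no-arbitrage price.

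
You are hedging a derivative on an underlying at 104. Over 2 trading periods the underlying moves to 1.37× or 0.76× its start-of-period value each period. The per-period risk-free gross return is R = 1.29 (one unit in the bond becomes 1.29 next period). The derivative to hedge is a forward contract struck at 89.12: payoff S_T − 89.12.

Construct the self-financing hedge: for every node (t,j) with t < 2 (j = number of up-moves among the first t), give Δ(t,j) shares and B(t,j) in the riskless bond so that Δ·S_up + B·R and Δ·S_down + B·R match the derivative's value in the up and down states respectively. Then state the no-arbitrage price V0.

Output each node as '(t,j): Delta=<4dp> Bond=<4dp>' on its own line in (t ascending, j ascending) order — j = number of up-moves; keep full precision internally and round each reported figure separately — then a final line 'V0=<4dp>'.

Risk-neutral probability p* = (R−d)/(u−d) = (1.29−0.76)/(1.37−0.76) = 0.8689.
Terminal payoffs: V(2,0)=-29.0496, V(2,1)=19.1648, V(2,2)=106.0776
  t=1,j=0: stock 79.0400 → up 108.2848 (V=19.1648), down 60.0704 (V=-29.0496). Price 9.9547; hedge Δ=1.0000, bond B=-69.0853.
  t=1,j=1: stock 142.4800 → up 195.1976 (V=106.0776), down 108.2848 (V=19.1648). Price 73.3947; hedge Δ=1.0000, bond B=-69.0853.
  t=0,j=0: stock 104.0000 → up 142.4800 (V=73.3947), down 79.0400 (V=9.9547). Price 50.4455; hedge Δ=1.0000, bond B=-53.5545.
Self-financing check: at every node Δ·S+B equals the discounted successor values.

(0,0): Delta=1.0000 Bond=-53.5545
(1,0): Delta=1.0000 Bond=-69.0853
(1,1): Delta=1.0000 Bond=-69.0853
V0=50.4455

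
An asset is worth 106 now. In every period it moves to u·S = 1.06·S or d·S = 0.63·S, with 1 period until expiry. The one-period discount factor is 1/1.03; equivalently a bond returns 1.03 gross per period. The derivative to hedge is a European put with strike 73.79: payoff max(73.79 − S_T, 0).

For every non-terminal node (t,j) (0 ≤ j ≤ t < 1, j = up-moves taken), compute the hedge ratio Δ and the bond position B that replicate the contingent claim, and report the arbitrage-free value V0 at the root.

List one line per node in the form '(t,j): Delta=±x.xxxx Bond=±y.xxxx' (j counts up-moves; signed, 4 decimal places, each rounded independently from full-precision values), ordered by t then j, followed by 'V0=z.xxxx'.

(0,0): Delta=-0.1538 Bond=16.7772
V0=0.4748

No-arbitrage ⇒ martingale measure with p* = (R−d)/(u−d) = 0.9302.
Terminal payoffs: V(1,0)=7.0100, V(1,1)=0.0000
Node (0,0) S=106.0000: V=(p*·0.0000+(1−p*)·7.0100)/1.03=0.4748; Δ=(0.0000−7.0100)/(112.3600−66.7800)=-0.1538; B=V−Δ·S=16.7772
Check: Δ(0,0)·S0 + B(0,0) = 0.4748 = V0.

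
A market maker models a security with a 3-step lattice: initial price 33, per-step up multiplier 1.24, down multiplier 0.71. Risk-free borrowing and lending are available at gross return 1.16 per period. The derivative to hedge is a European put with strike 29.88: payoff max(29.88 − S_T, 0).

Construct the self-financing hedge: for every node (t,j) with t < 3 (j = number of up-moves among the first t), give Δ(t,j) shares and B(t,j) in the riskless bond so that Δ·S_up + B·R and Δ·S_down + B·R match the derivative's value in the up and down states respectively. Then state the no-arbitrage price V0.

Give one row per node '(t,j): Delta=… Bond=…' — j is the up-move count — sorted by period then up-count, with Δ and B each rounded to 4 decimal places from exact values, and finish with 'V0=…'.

Risk-neutral probability p* = (R−d)/(u−d) = (1.16−0.71)/(1.24−0.71) = 0.8491.
Terminal payoffs: V(3,0)=18.0689, V(3,1)=9.2522, V(3,2)=0.0000, V(3,3)=0.0000
Node (2,0) S=16.6353: V=(p*·9.2522+(1−p*)·18.0689)/1.16=9.1233; Δ=(9.2522−18.0689)/(20.6278−11.8111)=-1.0000; B=V−Δ·S=25.7586
Node (2,1) S=29.0532: V=(p*·0.0000+(1−p*)·9.2522)/1.16=1.2039; Δ=(0.0000−9.2522)/(36.0260−20.6278)=-0.6009; B=V−Δ·S=18.6610
Node (2,2) S=50.7408: V=(p*·0.0000+(1−p*)·0.0000)/1.16=0.0000; Δ=(0.0000−0.0000)/(62.9186−36.0260)=0.0000; B=V−Δ·S=0.0000
Node (1,0) S=23.4300: V=(p*·1.2039+(1−p*)·9.1233)/1.16=2.0684; Δ=(1.2039−9.1233)/(29.0532−16.6353)=-0.6377; B=V−Δ·S=17.0106
Node (1,1) S=40.9200: V=(p*·0.0000+(1−p*)·1.2039)/1.16=0.1567; Δ=(0.0000−1.2039)/(50.7408−29.0532)=-0.0555; B=V−Δ·S=2.4282
Node (0,0) S=33.0000: V=(p*·0.1567+(1−p*)·2.0684)/1.16=0.3838; Δ=(0.1567−2.0684)/(40.9200−23.4300)=-0.1093; B=V−Δ·S=3.9908
The time-0 hedge costs 0.3838, which is the no-arbitrage price.

(0,0): Delta=-0.1093 Bond=3.9908
(1,0): Delta=-0.6377 Bond=17.0106
(1,1): Delta=-0.0555 Bond=2.4282
(2,0): Delta=-1.0000 Bond=25.7586
(2,1): Delta=-0.6009 Bond=18.6610
(2,2): Delta=0.0000 Bond=0.0000
V0=0.3838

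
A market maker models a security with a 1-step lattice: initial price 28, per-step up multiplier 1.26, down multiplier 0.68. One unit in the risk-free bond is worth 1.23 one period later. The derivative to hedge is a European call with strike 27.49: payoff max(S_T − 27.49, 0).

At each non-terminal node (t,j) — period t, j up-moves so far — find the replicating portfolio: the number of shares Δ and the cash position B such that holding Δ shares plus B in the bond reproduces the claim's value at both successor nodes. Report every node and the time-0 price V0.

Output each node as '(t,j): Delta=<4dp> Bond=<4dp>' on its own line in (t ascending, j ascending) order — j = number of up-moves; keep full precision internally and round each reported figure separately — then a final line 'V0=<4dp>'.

Since d<R<u, set p* = (R−d)/(u−d) = 0.9483; price each node as the discounted p*-expectation of its children.
At expiry t=1: V(1,0)=0.0000, V(1,1)=7.7900
  t=0,j=0: stock 28.0000 → up 35.2800 (V=7.7900), down 19.0400 (V=0.0000). Price 6.0057; hedge Δ=0.4797, bond B=-7.4253.
The time-0 hedge costs 6.0057, which is the no-arbitrage price.

(0,0): Delta=0.4797 Bond=-7.4253
V0=6.0057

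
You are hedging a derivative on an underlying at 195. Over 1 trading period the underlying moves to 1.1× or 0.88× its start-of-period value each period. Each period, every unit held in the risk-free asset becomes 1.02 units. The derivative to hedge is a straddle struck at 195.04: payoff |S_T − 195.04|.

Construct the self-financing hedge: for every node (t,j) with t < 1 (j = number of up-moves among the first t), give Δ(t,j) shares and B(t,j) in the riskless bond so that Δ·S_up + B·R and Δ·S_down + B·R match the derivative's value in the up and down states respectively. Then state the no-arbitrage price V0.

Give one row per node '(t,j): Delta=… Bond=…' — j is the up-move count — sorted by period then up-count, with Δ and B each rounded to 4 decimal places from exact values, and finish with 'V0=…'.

(0,0): Delta=-0.0928 Bond=38.5882
V0=20.4973

The replicating-portfolio and risk-neutral prices coincide; use p* = (1.02−0.88)/(1.1−0.88) = 0.6364 for the latter.
Terminal values V(1,·): V(1,0)=23.4400, V(1,1)=19.4600
(0,0): S=195.0000. Δ = (V_up−V_dn)/(S_up−S_dn) = (19.4600−23.4400)/(214.5000−171.6000) = -0.0928. V = [p*·19.4600 + (1−p*)·23.4400]/1.02 = 20.4973. B = V − Δ·S = 38.5882.
Self-financing check: at every node Δ·S+B equals the discounted successor values.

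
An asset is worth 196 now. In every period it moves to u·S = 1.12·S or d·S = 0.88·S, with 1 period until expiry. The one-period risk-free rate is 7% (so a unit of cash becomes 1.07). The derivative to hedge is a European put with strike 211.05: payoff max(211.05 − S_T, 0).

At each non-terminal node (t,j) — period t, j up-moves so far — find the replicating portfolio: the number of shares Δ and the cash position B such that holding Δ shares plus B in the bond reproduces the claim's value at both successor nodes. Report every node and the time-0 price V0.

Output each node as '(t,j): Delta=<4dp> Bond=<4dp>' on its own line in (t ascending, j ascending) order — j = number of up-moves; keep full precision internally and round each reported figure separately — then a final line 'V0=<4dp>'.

Risk-neutral probability p* = (R−d)/(u−d) = (1.07−0.88)/(1.12−0.88) = 0.7917.
Terminal values V(1,·): V(1,0)=38.5700, V(1,1)=0.0000
Node (0,0) S=196.0000: V=(p*·0.0000+(1−p*)·38.5700)/1.07=7.5097; Δ=(0.0000−38.5700)/(219.5200−172.4800)=-0.8199; B=V−Δ·S=168.2181
Self-financing check: at every node Δ·S+B equals the discounted successor values.

(0,0): Delta=-0.8199 Bond=168.2181
V0=7.5097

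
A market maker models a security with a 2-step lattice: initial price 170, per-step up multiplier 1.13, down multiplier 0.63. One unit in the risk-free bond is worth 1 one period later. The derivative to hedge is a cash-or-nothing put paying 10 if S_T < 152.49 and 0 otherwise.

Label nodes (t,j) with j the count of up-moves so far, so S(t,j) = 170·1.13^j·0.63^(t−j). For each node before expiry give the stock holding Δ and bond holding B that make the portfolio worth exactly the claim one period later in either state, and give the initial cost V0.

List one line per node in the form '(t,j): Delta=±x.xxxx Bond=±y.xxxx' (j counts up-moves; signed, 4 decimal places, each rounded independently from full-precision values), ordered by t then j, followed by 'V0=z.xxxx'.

Under the risk-neutral measure, an up-move has probability p* = (R−d)/(u−d) = 0.7400 and values discount at R = 1.
At expiry t=2: V(2,0)=10.0000, V(2,1)=10.0000, V(2,2)=0.0000
(1,0): S=107.1000. Δ = (V_up−V_dn)/(S_up−S_dn) = (10.0000−10.0000)/(121.0230−67.4730) = 0.0000. V = [p*·10.0000 + (1−p*)·10.0000]/1 = 10.0000. B = V − Δ·S = 10.0000.
(1,1): S=192.1000. Δ = (V_up−V_dn)/(S_up−S_dn) = (0.0000−10.0000)/(217.0730−121.0230) = -0.1041. V = [p*·0.0000 + (1−p*)·10.0000]/1 = 2.6000. B = V − Δ·S = 22.6000.
(0,0): S=170.0000. Δ = (V_up−V_dn)/(S_up−S_dn) = (2.6000−10.0000)/(192.1000−107.1000) = -0.0871. V = [p*·2.6000 + (1−p*)·10.0000]/1 = 4.5240. B = V − Δ·S = 19.3240.
Root portfolio cost Δ·170+B reproduces V0=4.5240.

(0,0): Delta=-0.0871 Bond=19.3240
(1,0): Delta=0.0000 Bond=10.0000
(1,1): Delta=-0.1041 Bond=22.6000
V0=4.5240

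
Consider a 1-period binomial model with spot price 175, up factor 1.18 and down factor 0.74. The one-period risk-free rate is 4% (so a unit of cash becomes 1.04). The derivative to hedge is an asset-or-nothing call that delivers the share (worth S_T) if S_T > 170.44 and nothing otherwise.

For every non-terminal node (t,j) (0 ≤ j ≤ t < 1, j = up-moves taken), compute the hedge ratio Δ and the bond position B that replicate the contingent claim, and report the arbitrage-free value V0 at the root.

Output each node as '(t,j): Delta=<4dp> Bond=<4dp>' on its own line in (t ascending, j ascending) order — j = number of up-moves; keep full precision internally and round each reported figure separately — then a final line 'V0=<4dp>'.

(0,0): Delta=2.6818 Bond=-333.9379
V0=135.3802

The replicating-portfolio and risk-neutral prices coincide; use p* = (1.04−0.74)/(1.18−0.74) = 0.6818 for the latter.
At expiry t=1: V(1,0)=0.0000, V(1,1)=206.5000
Node (0,0) S=175.0000: V=(p*·206.5000+(1−p*)·0.0000)/1.04=135.3802; Δ=(206.5000−0.0000)/(206.5000−129.5000)=2.6818; B=V−Δ·S=-333.9379
Root portfolio cost Δ·175+B reproduces V0=135.3802.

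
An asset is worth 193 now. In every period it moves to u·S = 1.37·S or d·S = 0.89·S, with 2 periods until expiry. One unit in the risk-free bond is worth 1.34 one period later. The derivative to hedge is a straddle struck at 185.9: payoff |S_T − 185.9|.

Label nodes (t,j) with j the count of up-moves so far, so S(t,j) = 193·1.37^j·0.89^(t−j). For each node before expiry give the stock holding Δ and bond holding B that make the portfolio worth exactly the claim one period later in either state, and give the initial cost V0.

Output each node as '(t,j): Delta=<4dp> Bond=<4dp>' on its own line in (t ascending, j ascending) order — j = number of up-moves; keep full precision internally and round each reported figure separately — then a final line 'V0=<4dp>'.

Since d<R<u, set p* = (R−d)/(u−d) = 0.9375; price each node as the discounted p*-expectation of its children.
Terminal payoffs: V(2,0)=33.0247, V(2,1)=49.4249, V(2,2)=176.3417
Node (1,0) S=171.7700: V=(p*·49.4249+(1−p*)·33.0247)/1.34=36.1193; Δ=(49.4249−33.0247)/(235.3249−152.8753)=0.1989; B=V−Δ·S=1.9522
Node (1,1) S=264.4100: V=(p*·176.3417+(1−p*)·49.4249)/1.34=125.6787; Δ=(176.3417−49.4249)/(362.2417−235.3249)=1.0000; B=V−Δ·S=-138.7313
Node (0,0) S=193.0000: V=(p*·125.6787+(1−p*)·36.1193)/1.34=89.6128; Δ=(125.6787−36.1193)/(264.4100−171.7700)=0.9667; B=V−Δ·S=-96.9691
Root portfolio cost Δ·193+B reproduces V0=89.6128.

(0,0): Delta=0.9667 Bond=-96.9691
(1,0): Delta=0.1989 Bond=1.9522
(1,1): Delta=1.0000 Bond=-138.7313
V0=89.6128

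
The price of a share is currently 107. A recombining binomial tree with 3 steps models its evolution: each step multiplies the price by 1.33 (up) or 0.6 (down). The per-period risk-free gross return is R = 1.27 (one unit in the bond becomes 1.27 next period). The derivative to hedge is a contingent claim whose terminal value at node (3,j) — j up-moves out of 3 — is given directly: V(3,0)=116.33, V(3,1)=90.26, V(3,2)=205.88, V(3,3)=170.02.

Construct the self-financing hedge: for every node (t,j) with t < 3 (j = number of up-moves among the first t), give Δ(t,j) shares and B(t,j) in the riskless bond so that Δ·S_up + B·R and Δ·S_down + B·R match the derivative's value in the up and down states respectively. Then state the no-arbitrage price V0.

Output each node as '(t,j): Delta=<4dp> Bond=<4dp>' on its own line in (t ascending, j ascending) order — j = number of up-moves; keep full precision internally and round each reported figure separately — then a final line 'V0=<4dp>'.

Under the risk-neutral measure, an up-move has probability p* = (R−d)/(u−d) = 0.9178 and values discount at R = 1.27.
Terminal values V(3,·): V(3,0)=116.3300, V(3,1)=90.2600, V(3,2)=205.8800, V(3,3)=170.0200
  t=2,j=0: stock 38.5200 → up 51.2316 (V=90.2600), down 23.1120 (V=116.3300). Price 72.7581; hedge Δ=-0.9271, bond B=108.4704.
  t=2,j=1: stock 85.3860 → up 113.5634 (V=205.8800), down 51.2316 (V=90.2600). Price 154.6275; hedge Δ=1.8549, bond B=-3.7560.
  t=2,j=2: stock 189.2723 → up 251.7322 (V=170.0200), down 113.5634 (V=205.8800). Price 136.1948; hedge Δ=-0.2595, bond B=185.3181.
  t=1,j=0: stock 64.2000 → up 85.3860 (V=154.6275), down 38.5200 (V=72.7581). Price 116.4556; hedge Δ=1.7469, bond B=4.3056.
  t=1,j=1: stock 142.3100 → up 189.2723 (V=136.1948), down 85.3860 (V=154.6275). Price 108.4329; hedge Δ=-0.1774, bond B=133.6833.
  t=0,j=0: stock 107.0000 → up 142.3100 (V=108.4329), down 64.2000 (V=116.4556). Price 85.8995; hedge Δ=-0.1027, bond B=96.8894.
Check: Δ(0,0)·S0 + B(0,0) = 85.8995 = V0.

(0,0): Delta=-0.1027 Bond=96.8894
(1,0): Delta=1.7469 Bond=4.3056
(1,1): Delta=-0.1774 Bond=133.6833
(2,0): Delta=-0.9271 Bond=108.4704
(2,1): Delta=1.8549 Bond=-3.7560
(2,2): Delta=-0.2595 Bond=185.3181
V0=85.8995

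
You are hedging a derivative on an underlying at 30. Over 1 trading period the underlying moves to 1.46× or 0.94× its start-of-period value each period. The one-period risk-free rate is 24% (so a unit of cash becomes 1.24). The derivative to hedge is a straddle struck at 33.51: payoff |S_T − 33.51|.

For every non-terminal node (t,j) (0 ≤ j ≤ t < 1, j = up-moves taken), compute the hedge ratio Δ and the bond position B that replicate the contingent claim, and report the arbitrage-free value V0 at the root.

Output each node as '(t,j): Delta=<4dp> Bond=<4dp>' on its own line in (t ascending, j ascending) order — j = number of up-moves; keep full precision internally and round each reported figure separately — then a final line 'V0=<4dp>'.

(0,0): Delta=0.3192 Bond=-2.9777
V0=6.5993

The replicating-portfolio and risk-neutral prices coincide; use p* = (1.24−0.94)/(1.46−0.94) = 0.5769 for the latter.
Terminal values V(1,·): V(1,0)=5.3100, V(1,1)=10.2900
Node (0,0) S=30.0000: V=(p*·10.2900+(1−p*)·5.3100)/1.24=6.5993; Δ=(10.2900−5.3100)/(43.8000−28.2000)=0.3192; B=V−Δ·S=-2.9777
Check: Δ(0,0)·S0 + B(0,0) = 6.5993 = V0.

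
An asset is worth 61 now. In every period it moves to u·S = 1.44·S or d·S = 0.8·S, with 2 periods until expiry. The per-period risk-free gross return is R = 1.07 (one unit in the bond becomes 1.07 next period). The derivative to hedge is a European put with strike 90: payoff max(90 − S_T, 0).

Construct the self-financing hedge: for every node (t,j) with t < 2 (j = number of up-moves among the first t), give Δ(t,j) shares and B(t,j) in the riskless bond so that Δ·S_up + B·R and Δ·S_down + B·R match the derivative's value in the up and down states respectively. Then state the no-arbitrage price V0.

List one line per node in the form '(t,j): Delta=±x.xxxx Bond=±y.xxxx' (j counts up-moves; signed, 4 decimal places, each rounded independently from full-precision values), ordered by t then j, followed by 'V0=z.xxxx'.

No-arbitrage ⇒ martingale measure with p* = (R−d)/(u−d) = 0.4219.
Payoff layer (t=2): V(2,0)=50.9600, V(2,1)=19.7280, V(2,2)=0.0000
  t=1,j=0: stock 48.8000 → up 70.2720 (V=19.7280), down 39.0400 (V=50.9600). Price 35.3121; hedge Δ=-1.0000, bond B=84.1121.
  t=1,j=1: stock 87.8400 → up 126.4896 (V=0.0000), down 70.2720 (V=19.7280). Price 10.6591; hedge Δ=-0.3509, bond B=41.4841.
  t=0,j=0: stock 61.0000 → up 87.8400 (V=10.6591), down 48.8000 (V=35.3121). Price 23.2819; hedge Δ=-0.6315, bond B=61.8023.
Root portfolio cost Δ·61+B reproduces V0=23.2819.

(0,0): Delta=-0.6315 Bond=61.8023
(1,0): Delta=-1.0000 Bond=84.1121
(1,1): Delta=-0.3509 Bond=41.4841
V0=23.2819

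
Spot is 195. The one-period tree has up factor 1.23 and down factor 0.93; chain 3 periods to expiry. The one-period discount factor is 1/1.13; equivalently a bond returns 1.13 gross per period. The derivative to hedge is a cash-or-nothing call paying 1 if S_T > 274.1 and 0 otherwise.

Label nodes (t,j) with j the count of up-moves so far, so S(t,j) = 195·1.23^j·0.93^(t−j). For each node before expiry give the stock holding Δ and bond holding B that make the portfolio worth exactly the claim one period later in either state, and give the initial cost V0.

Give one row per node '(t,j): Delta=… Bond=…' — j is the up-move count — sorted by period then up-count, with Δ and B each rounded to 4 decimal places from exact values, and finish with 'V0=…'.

(0,0): Delta=0.0059 Bond=-0.6468
(1,0): Delta=0.0108 Bond=-1.6185
(1,1): Delta=0.0041 Bond=-0.2872
(2,0): Delta=0.0000 Bond=0.0000
(2,1): Delta=0.0149 Bond=-2.7434
(2,2): Delta=0.0000 Bond=0.8850
V0=0.5134

Risk-neutral probability p* = (R−d)/(u−d) = (1.13−0.93)/(1.23−0.93) = 0.6667.
Payoff layer (t=3): V(3,0)=0.0000, V(3,1)=0.0000, V(3,2)=1.0000, V(3,3)=1.0000
(2,0): S=168.6555. Δ = (V_up−V_dn)/(S_up−S_dn) = (0.0000−0.0000)/(207.4463−156.8496) = 0.0000. V = [p*·0.0000 + (1−p*)·0.0000]/1.13 = 0.0000. B = V − Δ·S = 0.0000.
(2,1): S=223.0605. Δ = (V_up−V_dn)/(S_up−S_dn) = (1.0000−0.0000)/(274.3644−207.4463) = 0.0149. V = [p*·1.0000 + (1−p*)·0.0000]/1.13 = 0.5900. B = V − Δ·S = -2.7434.
(2,2): S=295.0155. Δ = (V_up−V_dn)/(S_up−S_dn) = (1.0000−1.0000)/(362.8691−274.3644) = 0.0000. V = [p*·1.0000 + (1−p*)·1.0000]/1.13 = 0.8850. B = V − Δ·S = 0.8850.
(1,0): S=181.3500. Δ = (V_up−V_dn)/(S_up−S_dn) = (0.5900−0.0000)/(223.0605−168.6555) = 0.0108. V = [p*·0.5900 + (1−p*)·0.0000]/1.13 = 0.3481. B = V − Δ·S = -1.6185.
(1,1): S=239.8500. Δ = (V_up−V_dn)/(S_up−S_dn) = (0.8850−0.5900)/(295.0155−223.0605) = 0.0041. V = [p*·0.8850 + (1−p*)·0.5900]/1.13 = 0.6961. B = V − Δ·S = -0.2872.
(0,0): S=195.0000. Δ = (V_up−V_dn)/(S_up−S_dn) = (0.6961−0.3481)/(239.8500−181.3500) = 0.0059. V = [p*·0.6961 + (1−p*)·0.3481]/1.13 = 0.5134. B = V − Δ·S = -0.6468.
Each (Δ,B) replicates both successor values, so the strategy is self-financing and V0 is arbitrage-free.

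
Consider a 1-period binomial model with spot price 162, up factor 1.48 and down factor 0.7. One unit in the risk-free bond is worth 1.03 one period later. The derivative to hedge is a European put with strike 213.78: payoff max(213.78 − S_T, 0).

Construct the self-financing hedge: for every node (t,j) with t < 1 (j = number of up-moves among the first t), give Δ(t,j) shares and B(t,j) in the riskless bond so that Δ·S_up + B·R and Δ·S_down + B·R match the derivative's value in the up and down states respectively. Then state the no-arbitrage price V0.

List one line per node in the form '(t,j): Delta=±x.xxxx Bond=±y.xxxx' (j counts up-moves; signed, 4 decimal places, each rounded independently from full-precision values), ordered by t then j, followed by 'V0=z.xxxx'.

(0,0): Delta=-0.7944 Bond=184.9171
V0=56.2248

Since d<R<u, set p* = (R−d)/(u−d) = 0.4231; price each node as the discounted p*-expectation of its children.
Payoff layer (t=1): V(1,0)=100.3800, V(1,1)=0.0000
Node (0,0) S=162.0000: V=(p*·0.0000+(1−p*)·100.3800)/1.03=56.2248; Δ=(0.0000−100.3800)/(239.7600−113.4000)=-0.7944; B=V−Δ·S=184.9171
Each (Δ,B) replicates both successor values, so the strategy is self-financing and V0 is arbitrage-free.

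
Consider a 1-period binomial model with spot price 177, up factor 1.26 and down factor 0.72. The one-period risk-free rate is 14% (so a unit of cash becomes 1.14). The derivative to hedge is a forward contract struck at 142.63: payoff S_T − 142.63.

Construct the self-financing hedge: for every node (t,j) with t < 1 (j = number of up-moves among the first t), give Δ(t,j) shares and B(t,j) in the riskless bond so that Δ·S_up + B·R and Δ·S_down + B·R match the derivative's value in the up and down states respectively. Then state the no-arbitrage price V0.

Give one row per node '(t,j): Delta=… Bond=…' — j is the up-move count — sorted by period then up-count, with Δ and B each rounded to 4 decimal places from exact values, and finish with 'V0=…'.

(0,0): Delta=1.0000 Bond=-125.1140
V0=51.8860

Since d<R<u, set p* = (R−d)/(u−d) = 0.7778; price each node as the discounted p*-expectation of its children.
At expiry t=1: V(1,0)=-15.1900, V(1,1)=80.3900
(0,0): S=177.0000. Δ = (V_up−V_dn)/(S_up−S_dn) = (80.3900−-15.1900)/(223.0200−127.4400) = 1.0000. V = [p*·80.3900 + (1−p*)·-15.1900]/1.14 = 51.8860. B = V − Δ·S = -125.1140.
The time-0 hedge costs 51.8860, which is the no-arbitrage price.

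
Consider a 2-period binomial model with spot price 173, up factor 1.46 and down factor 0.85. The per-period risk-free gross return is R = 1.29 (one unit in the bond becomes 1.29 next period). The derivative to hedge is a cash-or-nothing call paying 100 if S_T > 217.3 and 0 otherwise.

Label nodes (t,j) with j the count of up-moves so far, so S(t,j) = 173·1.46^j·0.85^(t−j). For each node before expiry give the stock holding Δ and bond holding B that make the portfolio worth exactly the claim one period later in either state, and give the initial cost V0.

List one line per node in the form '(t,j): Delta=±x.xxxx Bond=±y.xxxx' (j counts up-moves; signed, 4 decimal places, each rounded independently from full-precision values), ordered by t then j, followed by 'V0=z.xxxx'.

Risk-neutral probability p* = (R−d)/(u−d) = (1.29−0.85)/(1.46−0.85) = 0.7213.
Terminal payoffs: V(2,0)=0.0000, V(2,1)=0.0000, V(2,2)=100.0000
  t=1,j=0: stock 147.0500 → up 214.6930 (V=0.0000), down 124.9925 (V=0.0000). Price 0.0000; hedge Δ=0.0000, bond B=0.0000.
  t=1,j=1: stock 252.5800 → up 368.7668 (V=100.0000), down 214.6930 (V=0.0000). Price 55.9156; hedge Δ=0.6490, bond B=-108.0188.
  t=0,j=0: stock 173.0000 → up 252.5800 (V=55.9156), down 147.0500 (V=0.0000). Price 31.2656; hedge Δ=0.5299, bond B=-60.3994.
Self-financing check: at every node Δ·S+B equals the discounted successor values.

(0,0): Delta=0.5299 Bond=-60.3994
(1,0): Delta=0.0000 Bond=0.0000
(1,1): Delta=0.6490 Bond=-108.0188
V0=31.2656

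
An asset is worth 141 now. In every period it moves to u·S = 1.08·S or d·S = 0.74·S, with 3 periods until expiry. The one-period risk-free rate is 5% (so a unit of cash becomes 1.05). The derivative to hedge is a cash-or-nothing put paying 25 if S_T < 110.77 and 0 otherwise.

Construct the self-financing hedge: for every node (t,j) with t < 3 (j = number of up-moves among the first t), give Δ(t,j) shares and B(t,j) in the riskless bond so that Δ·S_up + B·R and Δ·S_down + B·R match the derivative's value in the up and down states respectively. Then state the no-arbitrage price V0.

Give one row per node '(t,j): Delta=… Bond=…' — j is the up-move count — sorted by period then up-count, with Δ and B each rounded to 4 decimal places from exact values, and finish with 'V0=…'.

The replicating-portfolio and risk-neutral prices coincide; use p* = (1.05−0.74)/(1.08−0.74) = 0.9118 for the latter.
At expiry t=3: V(3,0)=25.0000, V(3,1)=25.0000, V(3,2)=0.0000, V(3,3)=0.0000
Node (2,0) S=77.2116: V=(p*·25.0000+(1−p*)·25.0000)/1.05=23.8095; Δ=(25.0000−25.0000)/(83.3885−57.1366)=0.0000; B=V−Δ·S=23.8095
Node (2,1) S=112.6872: V=(p*·0.0000+(1−p*)·25.0000)/1.05=2.1008; Δ=(0.0000−25.0000)/(121.7022−83.3885)=-0.6525; B=V−Δ·S=75.6303
Node (2,2) S=164.4624: V=(p*·0.0000+(1−p*)·0.0000)/1.05=0.0000; Δ=(0.0000−0.0000)/(177.6194−121.7022)=0.0000; B=V−Δ·S=0.0000
Node (1,0) S=104.3400: V=(p*·2.1008+(1−p*)·23.8095)/1.05=3.8251; Δ=(2.1008−23.8095)/(112.6872−77.2116)=-0.6119; B=V−Δ·S=67.6741
Node (1,1) S=152.2800: V=(p*·0.0000+(1−p*)·2.1008)/1.05=0.1765; Δ=(0.0000−2.1008)/(164.4624−112.6872)=-0.0406; B=V−Δ·S=6.3555
Node (0,0) S=141.0000: V=(p*·0.1765+(1−p*)·3.8251)/1.05=0.4747; Δ=(0.1765−3.8251)/(152.2800−104.3400)=-0.0761; B=V−Δ·S=11.2057
Self-financing check: at every node Δ·S+B equals the discounted successor values.

(0,0): Delta=-0.0761 Bond=11.2057
(1,0): Delta=-0.6119 Bond=67.6741
(1,1): Delta=-0.0406 Bond=6.3555
(2,0): Delta=0.0000 Bond=23.8095
(2,1): Delta=-0.6525 Bond=75.6303
(2,2): Delta=0.0000 Bond=0.0000
V0=0.4747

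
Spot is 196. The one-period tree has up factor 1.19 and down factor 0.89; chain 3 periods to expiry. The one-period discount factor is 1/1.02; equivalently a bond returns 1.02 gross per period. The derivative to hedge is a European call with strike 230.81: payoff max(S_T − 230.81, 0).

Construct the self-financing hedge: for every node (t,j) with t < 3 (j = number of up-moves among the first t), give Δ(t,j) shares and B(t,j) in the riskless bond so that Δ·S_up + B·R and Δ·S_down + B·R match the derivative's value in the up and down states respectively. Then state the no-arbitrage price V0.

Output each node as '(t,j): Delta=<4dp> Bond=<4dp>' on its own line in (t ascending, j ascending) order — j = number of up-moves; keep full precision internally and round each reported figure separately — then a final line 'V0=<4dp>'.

(0,0): Delta=0.3858 Bond=-63.1025
(1,0): Delta=0.1316 Bond=-20.0352
(1,1): Delta=0.6343 Bond=-122.3337
(2,0): Delta=0.0000 Bond=0.0000
(2,1): Delta=0.2604 Bond=-47.1598
(2,2): Delta=1.0000 Bond=-226.2843
V0=12.5054

Under the risk-neutral measure, an up-move has probability p* = (R−d)/(u−d) = 0.4333 and values discount at R = 1.02.
Payoff layer (t=3): V(3,0)=0.0000, V(3,1)=0.0000, V(3,2)=16.2145, V(3,3)=99.4812
  t=2,j=0: stock 155.2516 → up 184.7494 (V=0.0000), down 138.1739 (V=0.0000). Price 0.0000; hedge Δ=0.0000, bond B=0.0000.
  t=2,j=1: stock 207.5836 → up 247.0245 (V=16.2145), down 184.7494 (V=0.0000). Price 6.8885; hedge Δ=0.2604, bond B=-47.1598.
  t=2,j=2: stock 277.5556 → up 330.2912 (V=99.4812), down 247.0245 (V=16.2145). Price 51.2713; hedge Δ=1.0000, bond B=-226.2843.
  t=1,j=0: stock 174.4400 → up 207.5836 (V=6.8885), down 155.2516 (V=0.0000). Price 2.9265; hedge Δ=0.1316, bond B=-20.0352.
  t=1,j=1: stock 233.2400 → up 277.5556 (V=51.2713), down 207.5836 (V=6.8885). Price 25.6089; hedge Δ=0.6343, bond B=-122.3337.
  t=0,j=0: stock 196.0000 → up 233.2400 (V=25.6089), down 174.4400 (V=2.9265). Price 12.5054; hedge Δ=0.3858, bond B=-63.1025.
Check: Δ(0,0)·S0 + B(0,0) = 12.5054 = V0.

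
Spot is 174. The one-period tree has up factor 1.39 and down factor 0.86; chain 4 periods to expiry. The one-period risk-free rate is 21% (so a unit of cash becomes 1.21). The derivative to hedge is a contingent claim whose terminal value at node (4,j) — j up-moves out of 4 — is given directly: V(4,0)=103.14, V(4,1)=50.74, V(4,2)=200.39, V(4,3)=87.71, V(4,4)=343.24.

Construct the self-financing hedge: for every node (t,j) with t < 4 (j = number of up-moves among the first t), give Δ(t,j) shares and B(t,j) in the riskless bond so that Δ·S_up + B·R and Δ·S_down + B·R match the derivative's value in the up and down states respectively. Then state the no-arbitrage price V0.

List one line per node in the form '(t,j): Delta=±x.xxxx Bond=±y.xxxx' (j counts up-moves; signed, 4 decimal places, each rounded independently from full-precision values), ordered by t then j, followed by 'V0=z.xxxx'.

(0,0): Delta=0.3407 Bond=18.4761
(1,0): Delta=0.1029 Bond=57.9526
(1,1): Delta=0.4164 Bond=4.0494
(2,0): Delta=0.9818 Bond=-42.9924
(2,1): Delta=-0.1768 Bond=128.2961
(2,2): Delta=0.6052 Bond=-58.5613
(3,0): Delta=-0.8933 Bond=155.5094
(3,1): Delta=1.5785 Bond=-158.7507
(3,2): Delta=-0.7353 Bond=316.7184
(3,3): Delta=1.0317 Bond=-270.1848
V0=77.7642

No-arbitrage ⇒ martingale measure with p* = (R−d)/(u−d) = 0.6604.
Terminal values V(4,·): V(4,0)=103.1400, V(4,1)=50.7400, V(4,2)=200.3900, V(4,3)=87.7100, V(4,4)=343.2400
Node (3,0) S=110.6737: V=(p*·50.7400+(1−p*)·103.1400)/1.21=56.6415; Δ=(50.7400−103.1400)/(153.8365−95.1794)=-0.8933; B=V−Δ·S=155.5094
Node (3,1) S=178.8797: V=(p*·200.3900+(1−p*)·50.7400)/1.21=123.6078; Δ=(200.3900−50.7400)/(248.6427−153.8365)=1.5785; B=V−Δ·S=-158.7507
Node (3,2) S=289.1194: V=(p*·87.7100+(1−p*)·200.3900)/1.21=104.1146; Δ=(87.7100−200.3900)/(401.8760−248.6427)=-0.7353; B=V−Δ·S=316.7184
Node (3,3) S=467.2977: V=(p*·343.2400+(1−p*)·87.7100)/1.21=211.9473; Δ=(343.2400−87.7100)/(649.5438−401.8760)=1.0317; B=V−Δ·S=-270.1848
Node (2,0) S=128.6904: V=(p*·123.6078+(1−p*)·56.6415)/1.21=83.3591; Δ=(123.6078−56.6415)/(178.8797−110.6737)=0.9818; B=V−Δ·S=-42.9924
Node (2,1) S=207.9996: V=(p*·104.1146+(1−p*)·123.6078)/1.21=91.5165; Δ=(104.1146−123.6078)/(289.1194−178.8797)=-0.1768; B=V−Δ·S=128.2961
Node (2,2) S=336.1854: V=(p*·211.9473+(1−p*)·104.1146)/1.21=144.8966; Δ=(211.9473−104.1146)/(467.2977−289.1194)=0.6052; B=V−Δ·S=-58.5613
Node (1,0) S=149.6400: V=(p*·91.5165+(1−p*)·83.3591)/1.21=73.3439; Δ=(91.5165−83.3591)/(207.9996−128.6904)=0.1029; B=V−Δ·S=57.9526
Node (1,1) S=241.8600: V=(p*·144.8966+(1−p*)·91.5165)/1.21=104.7665; Δ=(144.8966−91.5165)/(336.1854−207.9996)=0.4164; B=V−Δ·S=4.0494
Node (0,0) S=174.0000: V=(p*·104.7665+(1−p*)·73.3439)/1.21=77.7642; Δ=(104.7665−73.3439)/(241.8600−149.6400)=0.3407; B=V−Δ·S=18.4761
Each (Δ,B) replicates both successor values, so the strategy is self-financing and V0 is arbitrage-free.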